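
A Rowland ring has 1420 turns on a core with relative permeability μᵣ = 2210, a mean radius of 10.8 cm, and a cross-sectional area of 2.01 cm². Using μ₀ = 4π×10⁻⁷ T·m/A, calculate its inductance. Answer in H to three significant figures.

For a thin toroid, L = μ₀μᵣN²A/(2πR).
L = (4π×10⁻⁷)(2210)(1420)²(2.010×10^-4) / (2π×0.108 m) = 1.659 H.

L ≈ 1.66 H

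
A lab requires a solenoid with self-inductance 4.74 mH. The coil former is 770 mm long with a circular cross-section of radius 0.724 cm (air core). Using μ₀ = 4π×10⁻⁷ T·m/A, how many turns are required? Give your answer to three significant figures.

A = πr² = π(7.240×10^-3 m)² = 1.647×10^-4 m².
From L = μ₀N²A/ℓ, N = √(Lℓ / (μ₀A)).
N = √[(4.740×10^-3)(0.77) / ((4π×10⁻⁷)×1.647×10^-4)] = √(1.764×10^7) ≈ 4199.7.

N ≈ 4200 turns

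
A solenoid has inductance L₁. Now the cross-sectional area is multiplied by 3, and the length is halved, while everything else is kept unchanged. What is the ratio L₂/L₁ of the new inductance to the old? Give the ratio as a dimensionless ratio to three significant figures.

L₂/L₁ = 6.00

For a solenoid, L ∝ μᵣN²A/ℓ.
L₂/L₁ = (3) × (0.5)^-1 = 6.00.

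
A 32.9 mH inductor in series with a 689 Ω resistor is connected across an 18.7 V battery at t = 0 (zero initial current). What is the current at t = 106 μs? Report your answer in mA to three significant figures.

I ≈ 24.2 mA

τ = L/R = 3.290×10^-2/689 = 4.775×10^-5 s; final current I_∞ = ε/R = 18.7/689 = 2.714×10^-2 A.
I(t) = I_∞(1 − e^(−t/τ)) with t/τ = 2.220.
I = (2.714×10^-2)(1 − e^(−2.220)) = 2.419×10^-2 A.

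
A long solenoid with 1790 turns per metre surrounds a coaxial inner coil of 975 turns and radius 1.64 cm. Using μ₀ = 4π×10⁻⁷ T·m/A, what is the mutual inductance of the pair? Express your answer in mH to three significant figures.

The outer solenoid produces a uniform field B₁ = μ₀n₁I₁ across the inner coil,
so the flux linkage is N₂Φ = N₂B₁A₂ = μ₀n₁N₂A₂·I₁, giving M = μ₀n₁N₂A₂.
A₂ = πr² = π(1.640×10^-2 m)² = 8.450×10^-4 m².
M = (4π×10⁻⁷)(1790)(975)(8.450×10^-4) = 1.853×10^-3 H.

M ≈ 1.85 mH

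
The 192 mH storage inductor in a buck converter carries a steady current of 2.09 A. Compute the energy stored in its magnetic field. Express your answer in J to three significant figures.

U ≈ 0.419 J

Stored magnetic energy: U = ½LI².
U = ½(0.192 H)(2.09 A)² = 0.4193 J.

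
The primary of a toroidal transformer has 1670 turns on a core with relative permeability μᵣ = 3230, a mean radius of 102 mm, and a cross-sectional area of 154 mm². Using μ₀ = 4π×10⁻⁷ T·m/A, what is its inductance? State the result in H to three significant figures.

For a thin toroid, L = μ₀μᵣN²A/(2πR).
L = (4π×10⁻⁷)(3230)(1670)²(1.540×10^-4) / (2π×0.102 m) = 2.72 H.

L ≈ 2.72 H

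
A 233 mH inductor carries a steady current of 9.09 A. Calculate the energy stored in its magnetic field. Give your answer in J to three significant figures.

Stored magnetic energy: U = ½LI².
U = ½(0.233 H)(9.09 A)² = 9.626 J.

U ≈ 9.63 J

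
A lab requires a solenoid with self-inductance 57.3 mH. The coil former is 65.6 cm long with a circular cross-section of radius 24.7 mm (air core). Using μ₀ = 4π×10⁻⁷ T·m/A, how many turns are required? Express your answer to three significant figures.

A = πr² = π(2.470×10^-2 m)² = 1.917×10^-3 m².
From L = μ₀N²A/ℓ, N = √(Lℓ / (μ₀A)).
N = √[(5.730×10^-2)(0.656) / ((4π×10⁻⁷)×1.917×10^-3)] = √(1.561×10^7) ≈ 3950.5.

N ≈ 3950 turns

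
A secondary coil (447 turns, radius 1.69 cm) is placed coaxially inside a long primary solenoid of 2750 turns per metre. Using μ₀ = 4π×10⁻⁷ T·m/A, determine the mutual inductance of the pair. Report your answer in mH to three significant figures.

The outer solenoid produces a uniform field B₁ = μ₀n₁I₁ across the inner coil,
so the flux linkage is N₂Φ = N₂B₁A₂ = μ₀n₁N₂A₂·I₁, giving M = μ₀n₁N₂A₂.
A₂ = πr² = π(1.690×10^-2 m)² = 8.973×10^-4 m².
M = (4π×10⁻⁷)(2750)(447)(8.973×10^-4) = 1.386×10^-3 H.

M ≈ 1.39 mH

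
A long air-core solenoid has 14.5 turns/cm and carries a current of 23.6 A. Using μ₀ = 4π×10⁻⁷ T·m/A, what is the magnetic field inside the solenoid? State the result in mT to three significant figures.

Inside a long solenoid, B = μ₀nI.
B = (4π×10⁻⁷)(1.450×10^3 m⁻¹)(23.6 A) = 4.300×10^-2 T.

B ≈ 43.0 mT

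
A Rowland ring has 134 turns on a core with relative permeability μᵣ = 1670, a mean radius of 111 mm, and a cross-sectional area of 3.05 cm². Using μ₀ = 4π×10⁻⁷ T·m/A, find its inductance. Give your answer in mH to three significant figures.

L ≈ 16.5 mH

For a thin toroid, L = μ₀μᵣN²A/(2πR).
L = (4π×10⁻⁷)(1670)(134)²(3.050×10^-4) / (2π×0.111 m) = 1.648×10^-2 H.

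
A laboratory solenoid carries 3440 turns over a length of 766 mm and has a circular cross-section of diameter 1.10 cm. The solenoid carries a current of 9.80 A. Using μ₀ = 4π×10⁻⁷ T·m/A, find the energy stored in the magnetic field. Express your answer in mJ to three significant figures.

U ≈ 88.6 mJ

A = π(d/2)² = π(5.500×10^-3 m)² = 9.503×10^-5 m².
L = μ₀N²A/ℓ = (4π×10⁻⁷)(3440)²(9.503×10^-5)/(0.766) = 1.8449×10^-3 H.
U = ½LI² = ½(1.8449×10^-3)(9.80)² = 8.859×10^-2 J.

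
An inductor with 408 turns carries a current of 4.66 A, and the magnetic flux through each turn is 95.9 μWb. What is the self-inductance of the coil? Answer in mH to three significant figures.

L ≈ 8.40 mH

Self-inductance is defined by L = NΦ_B/I (flux linkage over current).
L = (408)(9.590×10^-5 Wb)/(4.66 A) = 8.396×10^-3 H.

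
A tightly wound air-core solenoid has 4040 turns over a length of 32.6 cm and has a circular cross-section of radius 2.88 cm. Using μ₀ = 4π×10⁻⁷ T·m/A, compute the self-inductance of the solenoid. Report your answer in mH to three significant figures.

A = πr² = π(2.880×10^-2 m)² = 2.606×10^-3 m².
For a long solenoid, L = μ₀N²A/ℓ.
L = (4π×10⁻⁷)(4040)²(2.606×10^-3)/(0.326 m) = 0.1639 H.

L ≈ 164 mH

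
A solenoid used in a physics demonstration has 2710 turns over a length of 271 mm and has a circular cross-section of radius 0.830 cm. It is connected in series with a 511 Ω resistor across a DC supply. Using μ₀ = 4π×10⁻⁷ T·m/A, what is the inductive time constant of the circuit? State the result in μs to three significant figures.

τ ≈ 14.4 μs

A = πr² = π(8.300×10^-3 m)² = 2.164×10^-4 m².
L = μ₀N²A/ℓ = (4π×10⁻⁷)(2710)²(2.164×10^-4)/(0.271) = 7.370×10^-3 H.
τ = L/R = (7.370×10^-3)/(511) = 1.442×10^-5 s.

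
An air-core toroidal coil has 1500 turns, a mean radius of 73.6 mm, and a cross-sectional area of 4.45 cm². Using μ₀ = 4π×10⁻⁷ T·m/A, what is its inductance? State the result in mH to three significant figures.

L ≈ 2.72 mH

For a thin toroid, L = μ₀N²A/(2πR).
L = (4π×10⁻⁷)(1500)²(4.450×10^-4) / (2π×7.360×10^-2 m) = 2.721×10^-3 H.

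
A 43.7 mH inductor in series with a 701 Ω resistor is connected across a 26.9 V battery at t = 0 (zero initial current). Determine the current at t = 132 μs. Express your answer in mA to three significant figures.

I ≈ 33.8 mA

τ = L/R = 4.370×10^-2/701 = 6.234×10^-5 s; final current I_∞ = ε/R = 26.9/701 = 3.837×10^-2 A.
I(t) = I_∞(1 − e^(−t/τ)) with t/τ = 2.117.
I = (3.837×10^-2)(1 − e^(−2.117)) = 3.376×10^-2 A.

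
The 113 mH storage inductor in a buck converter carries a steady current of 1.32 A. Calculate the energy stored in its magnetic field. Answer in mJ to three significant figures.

U ≈ 98.4 mJ

Stored magnetic energy: U = ½LI².
U = ½(0.113 H)(1.32 A)² = 9.8446×10^-2 J.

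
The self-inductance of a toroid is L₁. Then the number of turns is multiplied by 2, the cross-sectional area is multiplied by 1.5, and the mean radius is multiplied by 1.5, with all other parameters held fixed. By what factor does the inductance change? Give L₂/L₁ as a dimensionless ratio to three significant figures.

For a toroid, L ∝ μᵣN²A/R.
L₂/L₁ = (2)^2 × (1.5) × (1.5)^-1 = 4.00.

L₂/L₁ = 4.00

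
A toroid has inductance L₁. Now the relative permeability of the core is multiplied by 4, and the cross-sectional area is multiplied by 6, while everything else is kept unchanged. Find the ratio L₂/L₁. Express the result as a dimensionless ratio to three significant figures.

L₂/L₁ = 24.0

For a toroid, L ∝ μᵣN²A/R.
L₂/L₁ = (4) × (6) = 24.0.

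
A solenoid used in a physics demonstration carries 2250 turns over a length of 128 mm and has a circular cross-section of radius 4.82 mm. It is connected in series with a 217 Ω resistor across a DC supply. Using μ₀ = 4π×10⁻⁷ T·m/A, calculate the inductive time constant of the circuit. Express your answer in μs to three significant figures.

A = πr² = π(4.820×10^-3 m)² = 7.299×10^-5 m².
L = μ₀N²A/ℓ = (4π×10⁻⁷)(2250)²(7.299×10^-5)/(0.128) = 3.628×10^-3 H.
τ = L/R = (3.628×10^-3)/(217) = 1.672×10^-5 s.

τ ≈ 16.7 μs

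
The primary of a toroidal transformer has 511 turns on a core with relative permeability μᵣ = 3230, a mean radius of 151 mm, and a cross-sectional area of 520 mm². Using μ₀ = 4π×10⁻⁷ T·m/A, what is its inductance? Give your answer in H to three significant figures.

L ≈ 0.581 H

For a thin toroid, L = μ₀μᵣN²A/(2πR).
L = (4π×10⁻⁷)(3230)(511)²(5.200×10^-4) / (2π×0.151 m) = 0.5809 H.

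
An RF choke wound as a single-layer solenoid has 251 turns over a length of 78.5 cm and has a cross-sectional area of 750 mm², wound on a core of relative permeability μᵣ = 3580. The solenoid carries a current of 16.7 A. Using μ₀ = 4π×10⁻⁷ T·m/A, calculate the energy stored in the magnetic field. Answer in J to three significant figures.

U ≈ 37.8 J

A = 750 mm² = 7.500×10^-4 m².
L = μ₀μᵣN²A/ℓ = (4π×10⁻⁷)(3580)(251)²(7.500×10^-4)/(0.785) = 0.2708 H.
U = ½LI² = ½(0.2708)(16.7)² = 37.76 J.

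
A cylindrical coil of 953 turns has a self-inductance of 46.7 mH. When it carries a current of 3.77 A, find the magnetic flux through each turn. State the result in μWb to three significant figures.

From L = NΦ_B/I, the flux per turn is Φ_B = LI/N.
Φ_B = (4.670×10^-2 H)(3.77 A)/953 = 1.847×10^-4 Wb.

Φ_B ≈ 185 μWb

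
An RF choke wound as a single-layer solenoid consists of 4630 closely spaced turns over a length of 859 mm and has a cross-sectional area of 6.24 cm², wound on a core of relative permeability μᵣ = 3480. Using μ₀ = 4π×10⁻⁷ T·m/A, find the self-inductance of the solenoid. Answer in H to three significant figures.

A = 6.24 cm² = 6.240×10^-4 m².
For a long solenoid, L = μ₀μᵣN²A/ℓ.
L = (4π×10⁻⁷)(3480)(4630)²(6.240×10^-4)/(0.859 m) = 68.1 H.

L ≈ 68.1 H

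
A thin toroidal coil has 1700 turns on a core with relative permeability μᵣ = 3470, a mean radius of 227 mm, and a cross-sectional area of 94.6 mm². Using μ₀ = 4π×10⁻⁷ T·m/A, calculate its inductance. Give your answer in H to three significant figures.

For a thin toroid, L = μ₀μᵣN²A/(2πR).
L = (4π×10⁻⁷)(3470)(1700)²(9.460×10^-5) / (2π×0.227 m) = 0.8358 H.

L ≈ 0.836 H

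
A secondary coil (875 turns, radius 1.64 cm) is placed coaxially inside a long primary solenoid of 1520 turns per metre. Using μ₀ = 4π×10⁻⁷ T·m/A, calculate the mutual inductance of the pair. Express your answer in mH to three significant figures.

The outer solenoid produces a uniform field B₁ = μ₀n₁I₁ across the inner coil,
so the flux linkage is N₂Φ = N₂B₁A₂ = μ₀n₁N₂A₂·I₁, giving M = μ₀n₁N₂A₂.
A₂ = πr² = π(1.640×10^-2 m)² = 8.450×10^-4 m².
M = (4π×10⁻⁷)(1520)(875)(8.450×10^-4) = 1.412×10^-3 H.

M ≈ 1.41 mH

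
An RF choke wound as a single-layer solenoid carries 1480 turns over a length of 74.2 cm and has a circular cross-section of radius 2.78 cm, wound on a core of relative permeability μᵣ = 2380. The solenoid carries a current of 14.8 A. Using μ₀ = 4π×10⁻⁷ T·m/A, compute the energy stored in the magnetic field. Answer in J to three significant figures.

A = πr² = π(2.780×10^-2 m)² = 2.428×10^-3 m².
L = μ₀μᵣN²A/ℓ = (4π×10⁻⁷)(2380)(1480)²(2.428×10^-3)/(0.742) = 21.44 H.
U = ½LI² = ½(21.44)(14.8)² = 2.348×10^3 J.

U ≈ 2350 J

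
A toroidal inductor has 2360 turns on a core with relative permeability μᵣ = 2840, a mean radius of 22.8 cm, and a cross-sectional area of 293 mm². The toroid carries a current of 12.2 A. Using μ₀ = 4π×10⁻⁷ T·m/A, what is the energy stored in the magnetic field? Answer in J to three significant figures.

U ≈ 303 J

L = μ₀μᵣN²A/(2πR) = (4π×10⁻⁷)(2840)(2360)²(2.930×10^-4)/(2π×0.228) = 4.065 H.
U = ½LI² = ½(4.065)(12.2)² = 302.5 J.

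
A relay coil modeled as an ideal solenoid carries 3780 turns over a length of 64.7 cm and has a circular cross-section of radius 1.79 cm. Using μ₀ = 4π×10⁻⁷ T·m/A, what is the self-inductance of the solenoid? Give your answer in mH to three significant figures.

L ≈ 27.9 mH

A = πr² = π(1.790×10^-2 m)² = 1.007×10^-3 m².
For a long solenoid, L = μ₀N²A/ℓ.
L = (4π×10⁻⁷)(3780)²(1.007×10^-3)/(0.647 m) = 2.793×10^-2 H.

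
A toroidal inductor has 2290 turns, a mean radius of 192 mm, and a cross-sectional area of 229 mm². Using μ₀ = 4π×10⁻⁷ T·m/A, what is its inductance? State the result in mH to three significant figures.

L ≈ 1.25 mH

For a thin toroid, L = μ₀N²A/(2πR).
L = (4π×10⁻⁷)(2290)²(2.290×10^-4) / (2π×0.192 m) = 1.251×10^-3 H.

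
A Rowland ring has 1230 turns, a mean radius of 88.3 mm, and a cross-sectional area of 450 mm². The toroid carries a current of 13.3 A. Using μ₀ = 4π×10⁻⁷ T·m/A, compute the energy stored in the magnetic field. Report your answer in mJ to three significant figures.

L = μ₀N²A/(2πR) = (4π×10⁻⁷)(1230)²(4.500×10^-4)/(2π×8.830×10^-2) = 1.542×10^-3 H.
U = ½LI² = ½(1.542×10^-3)(13.3)² = 0.1364 J.

U ≈ 136 mJ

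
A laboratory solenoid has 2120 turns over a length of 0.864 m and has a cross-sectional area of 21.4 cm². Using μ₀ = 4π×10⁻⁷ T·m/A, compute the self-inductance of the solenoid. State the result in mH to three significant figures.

A = 21.4 cm² = 2.140×10^-3 m².
For a long solenoid, L = μ₀N²A/ℓ.
L = (4π×10⁻⁷)(2120)²(2.140×10^-3)/(0.864 m) = 1.399×10^-2 H.

L ≈ 14.0 mH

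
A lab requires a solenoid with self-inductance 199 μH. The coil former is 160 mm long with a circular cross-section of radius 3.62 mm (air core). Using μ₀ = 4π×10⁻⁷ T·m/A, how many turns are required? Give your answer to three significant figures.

A = πr² = π(3.620×10^-3 m)² = 4.117×10^-5 m².
From L = μ₀N²A/ℓ, N = √(Lℓ / (μ₀A)).
N = √[(1.990×10^-4)(0.16) / ((4π×10⁻⁷)×4.117×10^-5)] = √(6.1545×10^5) ≈ 784.5.

N ≈ 785 turns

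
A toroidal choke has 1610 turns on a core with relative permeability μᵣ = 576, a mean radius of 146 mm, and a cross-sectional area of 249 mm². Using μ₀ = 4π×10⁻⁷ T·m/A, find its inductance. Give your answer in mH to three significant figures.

L ≈ 509 mH

For a thin toroid, L = μ₀μᵣN²A/(2πR).
L = (4π×10⁻⁷)(576)(1610)²(2.490×10^-4) / (2π×0.146 m) = 0.5093 H.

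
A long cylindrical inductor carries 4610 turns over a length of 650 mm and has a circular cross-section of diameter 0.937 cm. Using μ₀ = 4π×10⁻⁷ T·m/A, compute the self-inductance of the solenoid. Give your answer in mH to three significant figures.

L ≈ 2.83 mH

A = π(d/2)² = π(4.685×10^-3 m)² = 6.896×10^-5 m².
For a long solenoid, L = μ₀N²A/ℓ.
L = (4π×10⁻⁷)(4610)²(6.896×10^-5)/(0.65 m) = 2.833×10^-3 H.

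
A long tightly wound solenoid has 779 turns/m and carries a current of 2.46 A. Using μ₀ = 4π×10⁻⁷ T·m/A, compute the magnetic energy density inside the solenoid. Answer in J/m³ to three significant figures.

u ≈ 2.31 J/m³

B = μ₀nI = (4π×10⁻⁷)(779)(2.46) = 2.408×10^-3 T.
u = B²/(2μ₀) = (2.408×10^-3)²/(2×4π×10⁻⁷) = 2.307 J/m³.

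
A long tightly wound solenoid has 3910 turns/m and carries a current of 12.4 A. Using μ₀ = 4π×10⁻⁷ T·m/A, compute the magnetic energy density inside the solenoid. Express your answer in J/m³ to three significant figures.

B = μ₀nI = (4π×10⁻⁷)(3.910×10^3)(12.4) = 6.093×10^-2 T.
u = B²/(2μ₀) = (6.093×10^-2)²/(2×4π×10⁻⁷) = 1.477×10^3 J/m³.

u ≈ 1480 J/m³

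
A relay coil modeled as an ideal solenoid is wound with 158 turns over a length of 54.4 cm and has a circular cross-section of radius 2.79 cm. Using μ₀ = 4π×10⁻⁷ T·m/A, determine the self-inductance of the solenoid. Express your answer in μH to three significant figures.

L ≈ 141 μH

A = πr² = π(2.790×10^-2 m)² = 2.445×10^-3 m².
For a long solenoid, L = μ₀N²A/ℓ.
L = (4π×10⁻⁷)(158)²(2.445×10^-3)/(0.544 m) = 1.410×10^-4 H.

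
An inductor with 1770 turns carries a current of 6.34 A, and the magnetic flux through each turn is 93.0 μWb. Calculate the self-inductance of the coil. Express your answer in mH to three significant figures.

Self-inductance is defined by L = NΦ_B/I (flux linkage over current).
L = (1770)(9.300×10^-5 Wb)/(6.34 A) = 2.596×10^-2 H.

L ≈ 26.0 mH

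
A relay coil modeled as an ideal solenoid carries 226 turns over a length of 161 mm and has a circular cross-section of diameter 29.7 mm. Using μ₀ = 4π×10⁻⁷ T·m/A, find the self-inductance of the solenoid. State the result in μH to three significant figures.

L ≈ 276 μH

A = π(d/2)² = π(1.485×10^-2 m)² = 6.928×10^-4 m².
For a long solenoid, L = μ₀N²A/ℓ.
L = (4π×10⁻⁷)(226)²(6.928×10^-4)/(0.161 m) = 2.762×10^-4 H.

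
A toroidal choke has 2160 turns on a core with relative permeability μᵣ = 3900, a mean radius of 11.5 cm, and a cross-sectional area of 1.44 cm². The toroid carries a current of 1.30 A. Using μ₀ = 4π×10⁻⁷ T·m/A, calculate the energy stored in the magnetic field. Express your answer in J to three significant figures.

U ≈ 3.85 J

L = μ₀μᵣN²A/(2πR) = (4π×10⁻⁷)(3900)(2160)²(1.440×10^-4)/(2π×0.115) = 4.557 H.
U = ½LI² = ½(4.557)(1.30)² = 3.851 J.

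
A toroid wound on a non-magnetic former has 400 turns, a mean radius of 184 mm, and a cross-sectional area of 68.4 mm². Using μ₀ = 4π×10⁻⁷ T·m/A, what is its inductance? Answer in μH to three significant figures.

L ≈ 11.9 μH

For a thin toroid, L = μ₀N²A/(2πR).
L = (4π×10⁻⁷)(400)²(6.840×10^-5) / (2π×0.184 m) = 1.190×10^-5 H.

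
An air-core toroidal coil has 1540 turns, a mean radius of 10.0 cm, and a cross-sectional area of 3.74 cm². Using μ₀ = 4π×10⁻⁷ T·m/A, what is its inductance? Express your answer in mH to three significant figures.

For a thin toroid, L = μ₀N²A/(2πR).
L = (4π×10⁻⁷)(1540)²(3.740×10^-4) / (2π×0.1 m) = 1.774×10^-3 H.

L ≈ 1.77 mH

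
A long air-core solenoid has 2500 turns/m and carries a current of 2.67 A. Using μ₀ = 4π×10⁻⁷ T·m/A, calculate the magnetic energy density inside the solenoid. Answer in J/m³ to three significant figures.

B = μ₀nI = (4π×10⁻⁷)(2.500×10^3)(2.67) = 8.388×10^-3 T.
u = B²/(2μ₀) = (8.388×10^-3)²/(2×4π×10⁻⁷) = 28 J/m³.

u ≈ 28.0 J/m³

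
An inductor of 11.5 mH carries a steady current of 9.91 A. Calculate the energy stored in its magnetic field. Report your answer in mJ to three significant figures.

U ≈ 565 mJ

Stored magnetic energy: U = ½LI².
U = ½(1.150×10^-2 H)(9.91 A)² = 0.5647 J.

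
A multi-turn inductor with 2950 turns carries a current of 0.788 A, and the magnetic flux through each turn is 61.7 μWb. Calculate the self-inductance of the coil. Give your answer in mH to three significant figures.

Self-inductance is defined by L = NΦ_B/I (flux linkage over current).
L = (2950)(6.170×10^-5 Wb)/(0.788 A) = 0.231 H.

L ≈ 231 mH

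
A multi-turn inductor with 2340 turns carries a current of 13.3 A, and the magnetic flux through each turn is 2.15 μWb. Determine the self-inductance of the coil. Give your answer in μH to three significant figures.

Self-inductance is defined by L = NΦ_B/I (flux linkage over current).
L = (2340)(2.150×10^-6 Wb)/(13.3 A) = 3.783×10^-4 H.

L ≈ 378 μH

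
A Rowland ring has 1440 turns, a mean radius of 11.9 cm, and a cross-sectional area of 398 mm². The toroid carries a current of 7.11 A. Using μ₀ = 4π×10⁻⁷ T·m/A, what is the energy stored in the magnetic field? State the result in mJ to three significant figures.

U ≈ 35.1 mJ

L = μ₀N²A/(2πR) = (4π×10⁻⁷)(1440)²(3.980×10^-4)/(2π×0.119) = 1.387×10^-3 H.
U = ½LI² = ½(1.387×10^-3)(7.11)² = 3.506×10^-2 J.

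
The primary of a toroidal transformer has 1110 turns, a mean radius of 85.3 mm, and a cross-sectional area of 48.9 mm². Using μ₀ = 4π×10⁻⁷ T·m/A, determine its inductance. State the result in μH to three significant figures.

For a thin toroid, L = μ₀N²A/(2πR).
L = (4π×10⁻⁷)(1110)²(4.890×10^-5) / (2π×8.530×10^-2 m) = 1.413×10^-4 H.

L ≈ 141 μH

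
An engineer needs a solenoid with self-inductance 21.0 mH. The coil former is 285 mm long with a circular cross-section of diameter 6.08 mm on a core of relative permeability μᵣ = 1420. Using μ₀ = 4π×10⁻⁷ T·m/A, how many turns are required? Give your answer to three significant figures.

A = π(d/2)² = π(3.040×10^-3 m)² = 2.903×10^-5 m².
From L = μ₀μᵣN²A/ℓ, N = √(Lℓ / (μ₀μᵣA)).
N = √[(2.100×10^-2)(0.285) / ((4π×10⁻⁷)(1420)×2.903×10^-5)] = √(1.155×10^5) ≈ 339.9.

N ≈ 340 turns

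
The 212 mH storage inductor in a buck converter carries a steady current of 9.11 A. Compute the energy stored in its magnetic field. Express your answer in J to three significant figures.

U ≈ 8.80 J

Stored magnetic energy: U = ½LI².
U = ½(0.212 H)(9.11 A)² = 8.797 J.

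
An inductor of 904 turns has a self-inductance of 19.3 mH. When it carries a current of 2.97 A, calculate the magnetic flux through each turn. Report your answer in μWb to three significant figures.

From L = NΦ_B/I, the flux per turn is Φ_B = LI/N.
Φ_B = (1.930×10^-2 H)(2.97 A)/904 = 6.341×10^-5 Wb.

Φ_B ≈ 63.4 μWb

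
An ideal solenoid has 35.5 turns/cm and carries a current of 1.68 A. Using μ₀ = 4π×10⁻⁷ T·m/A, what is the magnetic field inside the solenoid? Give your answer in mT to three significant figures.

Inside a long solenoid, B = μ₀nI.
B = (4π×10⁻⁷)(3.550×10^3 m⁻¹)(1.68 A) = 7.4946×10^-3 T.

B ≈ 7.49 mT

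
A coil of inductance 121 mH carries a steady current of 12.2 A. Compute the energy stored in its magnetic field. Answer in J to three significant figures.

U ≈ 9.00 J

Stored magnetic energy: U = ½LI².
U = ½(0.121 H)(12.2 A)² = 9.0048 J.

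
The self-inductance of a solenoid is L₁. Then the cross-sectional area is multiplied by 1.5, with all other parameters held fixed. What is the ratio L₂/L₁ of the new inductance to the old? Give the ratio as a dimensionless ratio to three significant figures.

L₂/L₁ = 1.50

For a solenoid, L ∝ μᵣN²A/ℓ.
L₂/L₁ = (1.5) = 1.50.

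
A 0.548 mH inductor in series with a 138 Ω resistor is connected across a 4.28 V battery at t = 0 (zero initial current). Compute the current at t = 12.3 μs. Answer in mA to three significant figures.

I ≈ 29.6 mA

τ = L/R = 5.480×10^-4/138 = 3.971×10^-6 s; final current I_∞ = ε/R = 4.28/138 = 3.101×10^-2 A.
I(t) = I_∞(1 − e^(−t/τ)) with t/τ = 3.097.
I = (3.101×10^-2)(1 − e^(−3.097)) = 2.961×10^-2 A.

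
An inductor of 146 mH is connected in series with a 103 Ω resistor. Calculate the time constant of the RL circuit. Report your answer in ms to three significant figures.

τ ≈ 1.42 ms

τ = L/R = (0.146 H)/(103 Ω) = 1.417×10^-3 s.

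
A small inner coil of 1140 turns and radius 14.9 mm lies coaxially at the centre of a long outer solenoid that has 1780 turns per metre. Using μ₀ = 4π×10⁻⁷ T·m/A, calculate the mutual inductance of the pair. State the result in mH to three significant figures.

The outer solenoid produces a uniform field B₁ = μ₀n₁I₁ across the inner coil,
so the flux linkage is N₂Φ = N₂B₁A₂ = μ₀n₁N₂A₂·I₁, giving M = μ₀n₁N₂A₂.
A₂ = πr² = π(1.490×10^-2 m)² = 6.9746×10^-4 m².
M = (4π×10⁻⁷)(1780)(1140)(6.9746×10^-4) = 1.779×10^-3 H.

M ≈ 1.78 mH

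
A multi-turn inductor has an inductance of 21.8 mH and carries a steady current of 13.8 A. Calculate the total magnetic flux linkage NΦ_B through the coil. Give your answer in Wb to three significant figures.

From L = NΦ_B/I, the flux linkage is NΦ_B = LI.
NΦ_B = (2.180×10^-2 H)(13.8 A) = 0.3008 Wb.

NΦ_B ≈ 0.301 Wb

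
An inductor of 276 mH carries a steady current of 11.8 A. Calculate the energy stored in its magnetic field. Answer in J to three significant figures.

Stored magnetic energy: U = ½LI².
U = ½(0.276 H)(11.8 A)² = 19.22 J.

U ≈ 19.2 J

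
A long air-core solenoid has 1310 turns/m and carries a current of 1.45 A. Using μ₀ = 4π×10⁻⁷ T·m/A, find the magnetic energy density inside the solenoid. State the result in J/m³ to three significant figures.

B = μ₀nI = (4π×10⁻⁷)(1.310×10^3)(1.45) = 2.387×10^-3 T.
u = B²/(2μ₀) = (2.387×10^-3)²/(2×4π×10⁻⁷) = 2.267 J/m³.

u ≈ 2.27 J/m³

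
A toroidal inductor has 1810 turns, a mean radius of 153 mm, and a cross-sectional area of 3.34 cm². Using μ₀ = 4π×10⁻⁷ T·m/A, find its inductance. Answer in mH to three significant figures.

L ≈ 1.43 mH

For a thin toroid, L = μ₀N²A/(2πR).
L = (4π×10⁻⁷)(1810)²(3.340×10^-4) / (2π×0.153 m) = 1.430×10^-3 H.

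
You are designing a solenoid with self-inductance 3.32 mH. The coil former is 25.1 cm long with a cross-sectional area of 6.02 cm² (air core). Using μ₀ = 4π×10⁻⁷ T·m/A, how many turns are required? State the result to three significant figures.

N ≈ 1050 turns

A = 6.02 cm² = 6.020×10^-4 m².
From L = μ₀N²A/ℓ, N = √(Lℓ / (μ₀A)).
N = √[(3.320×10^-3)(0.251) / ((4π×10⁻⁷)×6.020×10^-4)] = √(1.102×10^6) ≈ 1049.5.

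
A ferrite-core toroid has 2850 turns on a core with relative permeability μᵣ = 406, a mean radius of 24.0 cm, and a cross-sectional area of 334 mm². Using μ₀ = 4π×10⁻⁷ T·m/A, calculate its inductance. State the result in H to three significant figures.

L ≈ 0.918 H

For a thin toroid, L = μ₀μᵣN²A/(2πR).
L = (4π×10⁻⁷)(406)(2850)²(3.340×10^-4) / (2π×0.24 m) = 0.9179 H.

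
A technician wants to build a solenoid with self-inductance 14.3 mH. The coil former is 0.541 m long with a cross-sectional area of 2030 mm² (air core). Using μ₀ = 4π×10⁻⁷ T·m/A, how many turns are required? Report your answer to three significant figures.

A = 2030 mm² = 2.030×10^-3 m².
From L = μ₀N²A/ℓ, N = √(Lℓ / (μ₀A)).
N = √[(1.430×10^-2)(0.541) / ((4π×10⁻⁷)×2.030×10^-3)] = √(3.033×10^6) ≈ 1741.5.

N ≈ 1740 turns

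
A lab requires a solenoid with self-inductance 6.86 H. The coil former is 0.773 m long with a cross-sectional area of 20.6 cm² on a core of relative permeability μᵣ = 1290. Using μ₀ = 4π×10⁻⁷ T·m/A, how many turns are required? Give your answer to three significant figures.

N ≈ 1260 turns

A = 20.6 cm² = 2.060×10^-3 m².
From L = μ₀μᵣN²A/ℓ, N = √(Lℓ / (μ₀μᵣA)).
N = √[(6.86)(0.773) / ((4π×10⁻⁷)(1290)×2.060×10^-3)] = √(1.588×10^6) ≈ 1260.1.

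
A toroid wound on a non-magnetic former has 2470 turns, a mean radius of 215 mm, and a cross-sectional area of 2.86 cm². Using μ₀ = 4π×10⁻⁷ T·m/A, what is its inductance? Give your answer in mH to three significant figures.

For a thin toroid, L = μ₀N²A/(2πR).
L = (4π×10⁻⁷)(2470)²(2.860×10^-4) / (2π×0.215 m) = 1.623×10^-3 H.

L ≈ 1.62 mH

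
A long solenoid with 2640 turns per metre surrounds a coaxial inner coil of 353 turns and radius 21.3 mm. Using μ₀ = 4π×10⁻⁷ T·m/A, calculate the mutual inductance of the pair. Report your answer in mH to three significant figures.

M ≈ 1.67 mH

The outer solenoid produces a uniform field B₁ = μ₀n₁I₁ across the inner coil,
so the flux linkage is N₂Φ = N₂B₁A₂ = μ₀n₁N₂A₂·I₁, giving M = μ₀n₁N₂A₂.
A₂ = πr² = π(2.130×10^-2 m)² = 1.425×10^-3 m².
M = (4π×10⁻⁷)(2640)(353)(1.425×10^-3) = 1.669×10^-3 H.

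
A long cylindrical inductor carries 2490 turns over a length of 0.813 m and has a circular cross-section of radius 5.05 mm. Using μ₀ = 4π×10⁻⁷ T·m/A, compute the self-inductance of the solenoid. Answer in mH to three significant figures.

L ≈ 0.768 mH

A = πr² = π(5.050×10^-3 m)² = 8.012×10^-5 m².
For a long solenoid, L = μ₀N²A/ℓ.
L = (4π×10⁻⁷)(2490)²(8.012×10^-5)/(0.813 m) = 7.678×10^-4 H.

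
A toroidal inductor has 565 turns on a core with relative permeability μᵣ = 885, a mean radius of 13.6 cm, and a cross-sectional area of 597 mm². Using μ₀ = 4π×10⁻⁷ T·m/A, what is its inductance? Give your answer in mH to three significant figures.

For a thin toroid, L = μ₀μᵣN²A/(2πR).
L = (4π×10⁻⁷)(885)(565)²(5.970×10^-4) / (2π×0.136 m) = 0.248 H.

L ≈ 248 mH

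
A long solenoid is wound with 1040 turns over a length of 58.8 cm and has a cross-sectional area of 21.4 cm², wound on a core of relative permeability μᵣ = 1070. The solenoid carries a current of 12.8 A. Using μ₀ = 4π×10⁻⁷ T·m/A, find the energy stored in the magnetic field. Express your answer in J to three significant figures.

A = 21.4 cm² = 2.140×10^-3 m².
L = μ₀μᵣN²A/ℓ = (4π×10⁻⁷)(1070)(1040)²(2.140×10^-3)/(0.588) = 5.293 H.
U = ½LI² = ½(5.293)(12.8)² = 433.6 J.

U ≈ 434 J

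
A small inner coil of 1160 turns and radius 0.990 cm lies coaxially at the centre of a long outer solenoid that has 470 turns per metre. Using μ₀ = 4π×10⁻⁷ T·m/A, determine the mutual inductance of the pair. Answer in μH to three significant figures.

M ≈ 211 μH

The outer solenoid produces a uniform field B₁ = μ₀n₁I₁ across the inner coil,
so the flux linkage is N₂Φ = N₂B₁A₂ = μ₀n₁N₂A₂·I₁, giving M = μ₀n₁N₂A₂.
A₂ = πr² = π(9.900×10^-3 m)² = 3.079×10^-4 m².
M = (4π×10⁻⁷)(470)(1160)(3.079×10^-4) = 2.110×10^-4 H.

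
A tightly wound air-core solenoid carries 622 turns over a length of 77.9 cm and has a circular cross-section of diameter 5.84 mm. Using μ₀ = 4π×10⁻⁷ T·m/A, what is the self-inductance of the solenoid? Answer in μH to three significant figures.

L ≈ 16.7 μH

A = π(d/2)² = π(2.920×10^-3 m)² = 2.679×10^-5 m².
For a long solenoid, L = μ₀N²A/ℓ.
L = (4π×10⁻⁷)(622)²(2.679×10^-5)/(0.779 m) = 1.672×10^-5 H.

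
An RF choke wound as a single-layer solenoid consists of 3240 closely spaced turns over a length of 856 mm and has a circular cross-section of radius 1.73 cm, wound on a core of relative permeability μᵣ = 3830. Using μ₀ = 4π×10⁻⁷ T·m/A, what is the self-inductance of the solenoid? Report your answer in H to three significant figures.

L ≈ 55.5 H

A = πr² = π(1.730×10^-2 m)² = 9.402×10^-4 m².
For a long solenoid, L = μ₀μᵣN²A/ℓ.
L = (4π×10⁻⁷)(3830)(3240)²(9.402×10^-4)/(0.856 m) = 55.5 H.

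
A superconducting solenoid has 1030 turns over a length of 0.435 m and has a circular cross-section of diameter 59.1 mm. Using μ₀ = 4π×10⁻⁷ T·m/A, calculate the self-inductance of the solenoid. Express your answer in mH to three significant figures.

L ≈ 8.41 mH

A = π(d/2)² = π(2.955×10^-2 m)² = 2.743×10^-3 m².
For a long solenoid, L = μ₀N²A/ℓ.
L = (4π×10⁻⁷)(1030)²(2.743×10^-3)/(0.435 m) = 8.407×10^-3 H.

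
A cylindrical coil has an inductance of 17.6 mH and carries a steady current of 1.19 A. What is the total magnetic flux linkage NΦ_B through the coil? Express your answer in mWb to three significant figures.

From L = NΦ_B/I, the flux linkage is NΦ_B = LI.
NΦ_B = (1.760×10^-2 H)(1.19 A) = 2.094×10^-2 Wb.

NΦ_B ≈ 20.9 mWb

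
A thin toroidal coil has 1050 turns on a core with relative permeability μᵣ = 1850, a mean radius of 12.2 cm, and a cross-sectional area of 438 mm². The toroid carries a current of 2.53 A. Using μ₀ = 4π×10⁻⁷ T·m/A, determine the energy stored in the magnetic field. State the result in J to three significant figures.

U ≈ 4.69 J

L = μ₀μᵣN²A/(2πR) = (4π×10⁻⁷)(1850)(1050)²(4.380×10^-4)/(2π×0.122) = 1.4645 H.
U = ½LI² = ½(1.4645)(2.53)² = 4.687 J.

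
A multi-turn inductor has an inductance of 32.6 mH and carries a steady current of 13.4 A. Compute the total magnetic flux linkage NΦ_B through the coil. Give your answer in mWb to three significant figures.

From L = NΦ_B/I, the flux linkage is NΦ_B = LI.
NΦ_B = (3.260×10^-2 H)(13.4 A) = 0.4368 Wb.

NΦ_B ≈ 437 mWb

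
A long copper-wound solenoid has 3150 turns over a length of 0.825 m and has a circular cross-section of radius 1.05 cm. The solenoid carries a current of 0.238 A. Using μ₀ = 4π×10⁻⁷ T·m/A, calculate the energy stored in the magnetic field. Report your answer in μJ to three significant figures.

A = πr² = π(1.050×10^-2 m)² = 3.464×10^-4 m².
L = μ₀N²A/ℓ = (4π×10⁻⁷)(3150)²(3.464×10^-4)/(0.825) = 5.2349×10^-3 H.
U = ½LI² = ½(5.2349×10^-3)(0.238)² = 1.483×10^-4 J.

U ≈ 148 μJ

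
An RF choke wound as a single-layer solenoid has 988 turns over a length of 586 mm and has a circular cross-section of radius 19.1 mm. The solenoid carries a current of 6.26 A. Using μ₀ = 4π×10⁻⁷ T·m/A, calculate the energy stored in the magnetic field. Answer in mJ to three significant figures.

A = πr² = π(1.910×10^-2 m)² = 1.146×10^-3 m².
L = μ₀N²A/ℓ = (4π×10⁻⁷)(988)²(1.146×10^-3)/(0.586) = 2.399×10^-3 H.
U = ½LI² = ½(2.399×10^-3)(6.26)² = 4.701×10^-2 J.

U ≈ 47.0 mJ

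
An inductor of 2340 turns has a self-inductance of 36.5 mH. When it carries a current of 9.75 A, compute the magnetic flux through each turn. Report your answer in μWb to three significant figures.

Φ_B ≈ 152 μWb

From L = NΦ_B/I, the flux per turn is Φ_B = LI/N.
Φ_B = (3.650×10^-2 H)(9.75 A)/2340 = 1.521×10^-4 Wb.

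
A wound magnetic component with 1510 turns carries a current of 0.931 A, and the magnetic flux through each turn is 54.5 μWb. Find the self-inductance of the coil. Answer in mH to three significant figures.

L ≈ 88.4 mH

Self-inductance is defined by L = NΦ_B/I (flux linkage over current).
L = (1510)(5.450×10^-5 Wb)/(0.931 A) = 8.839×10^-2 H.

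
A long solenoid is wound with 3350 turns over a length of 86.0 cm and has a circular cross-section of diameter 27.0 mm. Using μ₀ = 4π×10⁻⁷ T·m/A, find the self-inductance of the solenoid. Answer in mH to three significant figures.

A = π(d/2)² = π(1.350×10^-2 m)² = 5.726×10^-4 m².
For a long solenoid, L = μ₀N²A/ℓ.
L = (4π×10⁻⁷)(3350)²(5.726×10^-4)/(0.86 m) = 9.389×10^-3 H.

L ≈ 9.39 mH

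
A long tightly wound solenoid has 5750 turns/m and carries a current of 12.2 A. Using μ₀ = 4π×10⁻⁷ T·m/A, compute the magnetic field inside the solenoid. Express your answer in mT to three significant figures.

Inside a long solenoid, B = μ₀nI.
B = (4π×10⁻⁷)(5.750×10^3 m⁻¹)(12.2 A) = 8.815×10^-2 T.

B ≈ 88.2 mT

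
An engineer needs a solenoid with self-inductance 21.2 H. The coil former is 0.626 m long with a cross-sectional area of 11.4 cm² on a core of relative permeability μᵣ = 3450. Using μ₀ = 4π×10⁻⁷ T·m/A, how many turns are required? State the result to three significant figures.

A = 11.4 cm² = 1.140×10^-3 m².
From L = μ₀μᵣN²A/ℓ, N = √(Lℓ / (μ₀μᵣA)).
N = √[(21.2)(0.626) / ((4π×10⁻⁷)(3450)×1.140×10^-3)] = √(2.685×10^6) ≈ 1638.7.

N ≈ 1640 turns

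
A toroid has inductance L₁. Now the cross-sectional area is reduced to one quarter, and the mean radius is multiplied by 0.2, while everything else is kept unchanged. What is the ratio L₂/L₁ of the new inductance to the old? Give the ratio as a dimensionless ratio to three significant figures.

L₂/L₁ = 1.25

For a toroid, L ∝ μᵣN²A/R.
L₂/L₁ = (0.25) × (0.2)^-1 = 1.25.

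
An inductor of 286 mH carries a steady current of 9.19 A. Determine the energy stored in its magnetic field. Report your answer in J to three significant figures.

Stored magnetic energy: U = ½LI².
U = ½(0.286 H)(9.19 A)² = 12.08 J.

U ≈ 12.1 J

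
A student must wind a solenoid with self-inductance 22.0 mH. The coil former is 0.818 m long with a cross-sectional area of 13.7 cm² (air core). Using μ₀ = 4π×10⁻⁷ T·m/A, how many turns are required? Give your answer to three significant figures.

N ≈ 3230 turns

A = 13.7 cm² = 1.370×10^-3 m².
From L = μ₀N²A/ℓ, N = √(Lℓ / (μ₀A)).
N = √[(2.200×10^-2)(0.818) / ((4π×10⁻⁷)×1.370×10^-3)] = √(1.045×10^7) ≈ 3233.1.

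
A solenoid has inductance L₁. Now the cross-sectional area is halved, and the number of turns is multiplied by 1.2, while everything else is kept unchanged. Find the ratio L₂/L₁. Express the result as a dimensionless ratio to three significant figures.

For a solenoid, L ∝ μᵣN²A/ℓ.
L₂/L₁ = (0.5) × (1.2)^2 = 0.720.

L₂/L₁ = 0.720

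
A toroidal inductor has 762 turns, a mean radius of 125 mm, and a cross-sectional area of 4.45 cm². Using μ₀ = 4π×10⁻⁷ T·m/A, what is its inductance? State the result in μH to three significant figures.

L ≈ 413 μH

For a thin toroid, L = μ₀N²A/(2πR).
L = (4π×10⁻⁷)(762)²(4.450×10^-4) / (2π×0.125 m) = 4.134×10^-4 H.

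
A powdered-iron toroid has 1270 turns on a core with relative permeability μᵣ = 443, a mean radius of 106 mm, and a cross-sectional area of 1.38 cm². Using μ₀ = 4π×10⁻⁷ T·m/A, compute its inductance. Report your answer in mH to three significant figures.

L ≈ 186 mH

For a thin toroid, L = μ₀μᵣN²A/(2πR).
L = (4π×10⁻⁷)(443)(1270)²(1.380×10^-4) / (2π×0.106 m) = 0.186 H.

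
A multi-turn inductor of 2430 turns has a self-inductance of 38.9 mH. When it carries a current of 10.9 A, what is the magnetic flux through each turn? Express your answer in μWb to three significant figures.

Φ_B ≈ 174 μWb

From L = NΦ_B/I, the flux per turn is Φ_B = LI/N.
Φ_B = (3.890×10^-2 H)(10.9 A)/2430 = 1.7449×10^-4 Wb.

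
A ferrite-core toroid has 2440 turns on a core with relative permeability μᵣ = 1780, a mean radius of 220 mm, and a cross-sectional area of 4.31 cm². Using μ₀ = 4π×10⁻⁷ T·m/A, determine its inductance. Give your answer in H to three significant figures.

L ≈ 4.15 H

For a thin toroid, L = μ₀μᵣN²A/(2πR).
L = (4π×10⁻⁷)(1780)(2440)²(4.310×10^-4) / (2π×0.22 m) = 4.152 H.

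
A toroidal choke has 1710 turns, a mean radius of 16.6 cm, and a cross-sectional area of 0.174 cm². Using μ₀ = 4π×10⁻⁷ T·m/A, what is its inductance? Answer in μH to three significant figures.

L ≈ 61.3 μH

For a thin toroid, L = μ₀N²A/(2πR).
L = (4π×10⁻⁷)(1710)²(1.740×10^-5) / (2π×0.166 m) = 6.130×10^-5 H.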